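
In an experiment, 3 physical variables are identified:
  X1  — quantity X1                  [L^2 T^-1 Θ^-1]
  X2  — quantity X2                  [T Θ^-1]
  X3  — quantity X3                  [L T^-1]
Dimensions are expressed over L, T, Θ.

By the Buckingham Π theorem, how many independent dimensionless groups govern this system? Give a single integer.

Write exponents as rows L,T,Θ / cols X1,X2,X3:
  L: [ 2  0  1]
  T: [-1  1 -1]
  Θ: [-1 -1  0]
RREF → pivots at {X1,X2} ⇒ r = 2
3 vars − rank 2 = 1 Π group

1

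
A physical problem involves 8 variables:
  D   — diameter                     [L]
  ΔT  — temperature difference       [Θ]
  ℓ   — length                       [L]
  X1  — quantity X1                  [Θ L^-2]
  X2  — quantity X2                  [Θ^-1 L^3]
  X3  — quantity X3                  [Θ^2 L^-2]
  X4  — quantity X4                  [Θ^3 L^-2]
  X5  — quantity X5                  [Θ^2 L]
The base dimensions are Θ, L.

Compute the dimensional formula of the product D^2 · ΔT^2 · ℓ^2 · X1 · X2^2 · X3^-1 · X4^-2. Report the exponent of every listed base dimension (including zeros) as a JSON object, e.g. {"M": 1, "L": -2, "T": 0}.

Dimensional matrix (Θ×L by D×ΔT×ℓ×X1×X2×X3×X4×X5):
  Θ: [ 0  1  0  1 -1  2  3  2]
  L: [ 1  0  1 -2  3 -2 -2  1]
  [Θ]: (2)·0+(2)·1+(2)·0+(1)·1+(2)·-1+(-1)·2+(-2)·3 = -7
  [L]: (2)·1+(2)·0+(2)·1+(1)·-2+(2)·3+(-1)·-2+(-2)·-2 = 14
⇒ Θ^-7 L^14

{"Θ": -7, "L": 14}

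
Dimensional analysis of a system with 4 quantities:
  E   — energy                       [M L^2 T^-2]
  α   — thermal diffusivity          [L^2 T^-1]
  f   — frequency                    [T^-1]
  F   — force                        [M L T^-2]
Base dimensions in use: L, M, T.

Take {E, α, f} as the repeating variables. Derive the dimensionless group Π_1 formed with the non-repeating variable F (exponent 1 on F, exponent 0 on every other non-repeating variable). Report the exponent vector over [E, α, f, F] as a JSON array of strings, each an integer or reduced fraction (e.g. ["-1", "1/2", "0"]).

["-1", "1/2", "-1/2", "1"]

Write exponents as rows L,M,T / cols E,α,f,F:
  L: [ 2  2  0  1]
  M: [ 1  0  0  1]
  T: [-2 -1 -1 -2]
Echelon form has 3 nonzero rows (pivots: E,α,f)
Repeat: E,α,f; free: F
RREF:
  r0: [   1    0    0    1]
  r1: [   0    1    0 -1/2]
  r2: [   0    0    1  1/2]
Fix exponent of F at 1; solve each RREF row for its pivot's exponent:
  r0: exp(E) + (1)·1 = 0 ⇒ exp(E) = -1
  r1: exp(α) + (-1/2)·1 = 0 ⇒ exp(α) = 1/2
  r2: exp(f) + (1/2)·1 = 0 ⇒ exp(f) = -1/2
Π_1 = E^-1 · α^(1/2) · f^(-1/2) · F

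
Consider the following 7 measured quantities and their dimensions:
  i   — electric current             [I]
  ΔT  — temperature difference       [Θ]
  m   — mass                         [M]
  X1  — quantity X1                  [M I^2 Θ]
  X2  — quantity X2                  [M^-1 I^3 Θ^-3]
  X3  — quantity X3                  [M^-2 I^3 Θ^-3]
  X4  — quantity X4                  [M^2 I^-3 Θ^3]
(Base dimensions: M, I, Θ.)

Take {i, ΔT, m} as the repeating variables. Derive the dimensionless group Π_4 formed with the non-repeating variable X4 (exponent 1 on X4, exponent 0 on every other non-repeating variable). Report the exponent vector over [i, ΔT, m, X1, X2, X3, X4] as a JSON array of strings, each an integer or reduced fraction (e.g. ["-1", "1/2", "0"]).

["3", "-3", "-2", "0", "0", "0", "1"]

Exponent matrix [M,I,Θ] × [i,ΔT,m,X1,X2,X3,X4]:
  M: [ 0  0  1  1 -1 -2  2]
  I: [ 1  0  0  2  3  3 -3]
  Θ: [ 0  1  0  1 -3 -3  3]
Row reduction gives pivot columns i,ΔT,m; rank = 3
Pivot set = {i,ΔT,m}, free = {X1,X2,X3,X4}
RREF:
  r0: [   1    0    0    2    3    3   -3]
  r1: [   0    1    0    1   -3   -3    3]
  r2: [   0    0    1    1   -1   -2    2]
Fix exponent of X4 at 1, X1 at 0, X2 at 0, X3 at 0; solve each RREF row for its pivot's exponent:
  r0: exp(i) + (-3)·1 = 0 ⇒ exp(i) = 3
  r1: exp(ΔT) + (3)·1 = 0 ⇒ exp(ΔT) = -3
  r2: exp(m) + (2)·1 = 0 ⇒ exp(m) = -2
Π_4 = i^3 · ΔT^-3 · m^-2 · X4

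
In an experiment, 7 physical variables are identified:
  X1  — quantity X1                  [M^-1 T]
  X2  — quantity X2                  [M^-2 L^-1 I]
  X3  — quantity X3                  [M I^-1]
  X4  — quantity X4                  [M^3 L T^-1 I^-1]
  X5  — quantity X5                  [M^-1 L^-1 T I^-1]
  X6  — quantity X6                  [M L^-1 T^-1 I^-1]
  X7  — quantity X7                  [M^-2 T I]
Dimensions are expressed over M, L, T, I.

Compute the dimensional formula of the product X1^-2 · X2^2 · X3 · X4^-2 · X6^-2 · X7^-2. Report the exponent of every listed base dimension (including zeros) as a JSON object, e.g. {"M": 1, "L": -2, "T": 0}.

{"M": -5, "L": -2, "T": 0, "I": 3}

Exponent matrix [M,L,T,I] × [X1,X2,X3,X4,X5,X6,X7]:
  M: [-1 -2  1  3 -1  1 -2]
  L: [ 0 -1  0  1 -1 -1  0]
  T: [ 1  0  0 -1  1 -1  1]
  I: [ 0  1 -1 -1 -1 -1  1]
  [M]: (-2)·-1+(2)·-2+(1)·1+(-2)·3+(-2)·1+(-2)·-2 = -5
  [L]: (-2)·0+(2)·-1+(1)·0+(-2)·1+(-2)·-1+(-2)·0 = -2
  [T]: (-2)·1+(2)·0+(1)·0+(-2)·-1+(-2)·-1+(-2)·1 = 0
  [I]: (-2)·0+(2)·1+(1)·-1+(-2)·-1+(-2)·-1+(-2)·1 = 3
⇒ M^-5 L^-2 I^3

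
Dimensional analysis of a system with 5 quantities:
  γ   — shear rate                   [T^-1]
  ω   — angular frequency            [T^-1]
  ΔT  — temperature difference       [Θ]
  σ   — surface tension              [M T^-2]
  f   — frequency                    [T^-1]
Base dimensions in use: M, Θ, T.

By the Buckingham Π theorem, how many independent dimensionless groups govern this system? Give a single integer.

Exponent matrix [M,Θ,T] × [γ,ω,ΔT,σ,f]:
  M: [ 0  0  0  1  0]
  Θ: [ 0  0  1  0  0]
  T: [-1 -1  0 -2 -1]
Echelon form has 3 nonzero rows (pivots: γ,ΔT,σ)
Π count = n − r = 5 − 3 = 2

2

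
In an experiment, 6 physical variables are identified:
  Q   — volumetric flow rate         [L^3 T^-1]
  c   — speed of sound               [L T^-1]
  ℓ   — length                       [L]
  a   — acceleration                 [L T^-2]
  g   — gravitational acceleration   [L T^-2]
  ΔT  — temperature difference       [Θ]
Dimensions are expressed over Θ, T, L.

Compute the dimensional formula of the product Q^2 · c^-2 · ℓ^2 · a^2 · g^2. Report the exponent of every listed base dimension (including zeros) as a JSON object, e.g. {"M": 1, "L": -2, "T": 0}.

{"Θ": 0, "T": -8, "L": 10}

Exponent matrix [Θ,T,L] × [Q,c,ℓ,a,g,ΔT]:
  Θ: [ 0  0  0  0  0  1]
  T: [-1 -1  0 -2 -2  0]
  L: [ 3  1  1  1  1  0]
  [Θ]: (2)·0+(-2)·0+(2)·0+(2)·0+(2)·0 = 0
  [T]: (2)·-1+(-2)·-1+(2)·0+(2)·-2+(2)·-2 = -8
  [L]: (2)·3+(-2)·1+(2)·1+(2)·1+(2)·1 = 10
⇒ T^-8 L^10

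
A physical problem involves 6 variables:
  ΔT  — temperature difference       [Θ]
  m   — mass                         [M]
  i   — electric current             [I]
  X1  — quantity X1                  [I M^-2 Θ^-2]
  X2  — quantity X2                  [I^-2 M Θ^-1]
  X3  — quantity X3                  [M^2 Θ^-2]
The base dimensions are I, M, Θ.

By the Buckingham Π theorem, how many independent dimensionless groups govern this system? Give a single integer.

Dimensional matrix (I×M×Θ by ΔT×m×i×X1×X2×X3):
  I: [ 0  0  1  1 -2  0]
  M: [ 0  1  0 -2  1  2]
  Θ: [ 1  0  0 -2 -1 -2]
Row reduction gives pivot columns ΔT,m,i; rank = 3
Π count = n − r = 6 − 3 = 3

3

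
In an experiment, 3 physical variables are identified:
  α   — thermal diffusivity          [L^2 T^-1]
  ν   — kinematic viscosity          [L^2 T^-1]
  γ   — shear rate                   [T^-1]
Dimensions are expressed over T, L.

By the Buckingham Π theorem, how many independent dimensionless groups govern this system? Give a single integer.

Dimensional matrix (T×L by α×ν×γ):
  T: [-1 -1 -1]
  L: [ 2  2  0]
RREF → pivots at {α,γ} ⇒ r = 2
Π count = n − r = 3 − 2 = 1

1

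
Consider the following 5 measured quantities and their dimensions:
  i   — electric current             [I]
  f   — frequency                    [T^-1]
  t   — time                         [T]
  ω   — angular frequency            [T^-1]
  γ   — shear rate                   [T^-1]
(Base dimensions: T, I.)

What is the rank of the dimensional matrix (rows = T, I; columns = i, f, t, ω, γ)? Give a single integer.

2

Dimensional matrix (T×I by i×f×t×ω×γ):
  T: [ 0 -1  1 -1 -1]
  I: [ 1  0  0  0  0]
Row reduction gives pivot columns i,f; rank = 2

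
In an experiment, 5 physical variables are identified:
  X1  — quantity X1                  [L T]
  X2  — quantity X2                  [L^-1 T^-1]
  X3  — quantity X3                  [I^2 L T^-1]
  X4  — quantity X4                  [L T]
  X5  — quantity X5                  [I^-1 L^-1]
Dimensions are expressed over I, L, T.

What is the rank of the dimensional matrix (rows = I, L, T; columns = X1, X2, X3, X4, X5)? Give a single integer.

Exponent matrix [I,L,T] × [X1,X2,X3,X4,X5]:
  I: [ 0  0  2  0 -1]
  L: [ 1 -1  1  1 -1]
  T: [ 1 -1 -1  1  0]
Echelon form has 2 nonzero rows (pivots: X1,X3)

2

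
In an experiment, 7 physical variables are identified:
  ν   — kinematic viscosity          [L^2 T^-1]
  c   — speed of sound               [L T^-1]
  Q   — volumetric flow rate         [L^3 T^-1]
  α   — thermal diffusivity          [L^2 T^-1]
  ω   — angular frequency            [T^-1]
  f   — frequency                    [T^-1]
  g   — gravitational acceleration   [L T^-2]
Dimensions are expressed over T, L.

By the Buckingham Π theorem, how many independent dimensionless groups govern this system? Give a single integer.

Write exponents as rows T,L / cols ν,c,Q,α,ω,f,g:
  T: [-1 -1 -1 -1 -1 -1 -2]
  L: [ 2  1  3  2  0  0  1]
RREF → pivots at {ν,c} ⇒ r = 2
n=7, r=2 ⇒ 5 dimensionless groups

5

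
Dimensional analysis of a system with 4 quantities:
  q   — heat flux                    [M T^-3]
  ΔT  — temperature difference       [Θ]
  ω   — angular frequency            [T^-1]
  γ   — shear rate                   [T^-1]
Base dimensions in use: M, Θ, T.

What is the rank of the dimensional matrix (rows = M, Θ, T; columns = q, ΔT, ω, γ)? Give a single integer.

3

Exponent matrix [M,Θ,T] × [q,ΔT,ω,γ]:
  M: [ 1  0  0  0]
  Θ: [ 0  1  0  0]
  T: [-3  0 -1 -1]
Row reduction gives pivot columns q,ΔT,ω; rank = 3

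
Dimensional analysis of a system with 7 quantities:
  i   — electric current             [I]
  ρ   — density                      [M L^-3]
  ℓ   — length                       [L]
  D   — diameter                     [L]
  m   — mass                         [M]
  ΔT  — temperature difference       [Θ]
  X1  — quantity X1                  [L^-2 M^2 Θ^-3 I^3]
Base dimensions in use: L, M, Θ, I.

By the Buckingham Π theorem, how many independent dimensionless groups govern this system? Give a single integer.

3

Exponent matrix [L,M,Θ,I] × [i,ρ,ℓ,D,m,ΔT,X1]:
  L: [ 0 -3  1  1  0  0 -2]
  M: [ 0  1  0  0  1  0  2]
  Θ: [ 0  0  0  0  0  1 -3]
  I: [ 1  0  0  0  0  0  3]
Echelon form has 4 nonzero rows (pivots: i,ρ,ℓ,ΔT)
Π count = n − r = 7 − 4 = 3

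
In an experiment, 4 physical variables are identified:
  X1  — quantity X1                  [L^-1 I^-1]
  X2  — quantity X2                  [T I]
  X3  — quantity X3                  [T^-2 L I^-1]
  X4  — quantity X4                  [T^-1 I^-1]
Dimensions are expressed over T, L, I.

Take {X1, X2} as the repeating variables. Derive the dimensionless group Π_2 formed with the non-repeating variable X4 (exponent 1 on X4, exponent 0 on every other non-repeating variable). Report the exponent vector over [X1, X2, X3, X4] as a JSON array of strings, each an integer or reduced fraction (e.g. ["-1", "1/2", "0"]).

["0", "1", "0", "1"]

Write exponents as rows T,L,I / cols X1,X2,X3,X4:
  T: [ 0  1 -2 -1]
  L: [-1  0  1  0]
  I: [-1  1 -1 -1]
Row reduction gives pivot columns X1,X2; rank = 2
Repeat: X1,X2; free: X3,X4
RREF:
  r0: [   1    0   -1    0]
  r1: [   0    1   -2   -1]
  r2: [   0    0    0    0]
Fix exponent of X4 at 1, X3 at 0; solve each RREF row for its pivot's exponent:
  r0: exp(X1) + (0)·1 = 0 ⇒ exp(X1) = 0
  r1: exp(X2) + (-1)·1 = 0 ⇒ exp(X2) = 1
Π_2 = X2 · X4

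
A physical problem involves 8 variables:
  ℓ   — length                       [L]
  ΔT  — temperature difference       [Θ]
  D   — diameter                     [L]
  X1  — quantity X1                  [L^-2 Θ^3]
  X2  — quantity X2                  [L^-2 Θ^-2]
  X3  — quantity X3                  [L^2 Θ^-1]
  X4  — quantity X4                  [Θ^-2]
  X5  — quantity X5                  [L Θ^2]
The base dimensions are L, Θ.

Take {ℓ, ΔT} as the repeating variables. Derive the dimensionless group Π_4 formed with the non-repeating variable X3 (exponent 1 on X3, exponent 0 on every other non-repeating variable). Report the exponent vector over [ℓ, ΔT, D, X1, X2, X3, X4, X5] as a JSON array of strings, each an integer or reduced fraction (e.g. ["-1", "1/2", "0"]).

Write exponents as rows L,Θ / cols ℓ,ΔT,D,X1,X2,X3,X4,X5:
  L: [ 1  0  1 -2 -2  2  0  1]
  Θ: [ 0  1  0  3 -2 -1 -2  2]
Row reduction gives pivot columns ℓ,ΔT; rank = 2
Repeat: ℓ,ΔT; free: D,X1,X2,X3,X4,X5
RREF:
  r0: [   1    0    1   -2   -2    2    0    1]
  r1: [   0    1    0    3   -2   -1   -2    2]
Fix exponent of X3 at 1, D at 0, X1 at 0, X2 at 0, X4 at 0, X5 at 0; solve each RREF row for its pivot's exponent:
  r0: exp(ℓ) + (2)·1 = 0 ⇒ exp(ℓ) = -2
  r1: exp(ΔT) + (-1)·1 = 0 ⇒ exp(ΔT) = 1
Π_4 = ℓ^-2 · ΔT · X3

["-2", "1", "0", "0", "0", "1", "0", "0"]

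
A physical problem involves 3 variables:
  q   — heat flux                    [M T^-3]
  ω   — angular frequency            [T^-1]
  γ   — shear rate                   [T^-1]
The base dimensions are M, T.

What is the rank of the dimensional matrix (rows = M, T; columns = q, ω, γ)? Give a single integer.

2

Write exponents as rows M,T / cols q,ω,γ:
  M: [ 1  0  0]
  T: [-3 -1 -1]
RREF → pivots at {q,ω} ⇒ r = 2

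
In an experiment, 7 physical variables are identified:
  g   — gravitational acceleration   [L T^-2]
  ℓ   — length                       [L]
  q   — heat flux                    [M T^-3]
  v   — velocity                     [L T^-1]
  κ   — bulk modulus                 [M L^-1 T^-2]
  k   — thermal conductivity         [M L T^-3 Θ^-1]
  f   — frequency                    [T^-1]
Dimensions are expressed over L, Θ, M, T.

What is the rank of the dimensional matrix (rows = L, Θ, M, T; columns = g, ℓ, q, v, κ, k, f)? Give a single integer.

4

Write exponents as rows L,Θ,M,T / cols g,ℓ,q,v,κ,k,f:
  L: [ 1  1  0  1 -1  1  0]
  Θ: [ 0  0  0  0  0 -1  0]
  M: [ 0  0  1  0  1  1  0]
  T: [-2  0 -3 -1 -2 -3 -1]
RREF → pivots at {g,ℓ,q,k} ⇒ r = 4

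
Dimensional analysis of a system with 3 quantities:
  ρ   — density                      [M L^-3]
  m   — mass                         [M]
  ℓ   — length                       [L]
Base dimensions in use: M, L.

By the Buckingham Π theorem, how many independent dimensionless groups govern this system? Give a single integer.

Dimensional matrix (M×L by ρ×m×ℓ):
  M: [ 1  1  0]
  L: [-3  0  1]
RREF → pivots at {ρ,m} ⇒ r = 2
n=3, r=2 ⇒ 1 dimensionless group

1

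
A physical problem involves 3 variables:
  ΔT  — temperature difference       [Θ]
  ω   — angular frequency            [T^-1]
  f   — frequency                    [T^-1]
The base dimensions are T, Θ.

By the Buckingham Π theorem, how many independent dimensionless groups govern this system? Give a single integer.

Exponent matrix [T,Θ] × [ΔT,ω,f]:
  T: [ 0 -1 -1]
  Θ: [ 1  0  0]
Row reduction gives pivot columns ΔT,ω; rank = 2
n=3, r=2 ⇒ 1 dimensionless group

1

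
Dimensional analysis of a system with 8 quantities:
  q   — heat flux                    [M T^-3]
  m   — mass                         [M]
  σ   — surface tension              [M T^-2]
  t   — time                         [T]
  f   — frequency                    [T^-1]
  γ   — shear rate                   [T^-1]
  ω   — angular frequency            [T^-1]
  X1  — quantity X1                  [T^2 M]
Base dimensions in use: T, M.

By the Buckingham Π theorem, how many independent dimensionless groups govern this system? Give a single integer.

Dimensional matrix (T×M by q×m×σ×t×f×γ×ω×X1):
  T: [-3  0 -2  1 -1 -1 -1  2]
  M: [ 1  1  1  0  0  0  0  1]
Row reduction gives pivot columns q,m; rank = 2
8 vars − rank 2 = 6 Π groups

6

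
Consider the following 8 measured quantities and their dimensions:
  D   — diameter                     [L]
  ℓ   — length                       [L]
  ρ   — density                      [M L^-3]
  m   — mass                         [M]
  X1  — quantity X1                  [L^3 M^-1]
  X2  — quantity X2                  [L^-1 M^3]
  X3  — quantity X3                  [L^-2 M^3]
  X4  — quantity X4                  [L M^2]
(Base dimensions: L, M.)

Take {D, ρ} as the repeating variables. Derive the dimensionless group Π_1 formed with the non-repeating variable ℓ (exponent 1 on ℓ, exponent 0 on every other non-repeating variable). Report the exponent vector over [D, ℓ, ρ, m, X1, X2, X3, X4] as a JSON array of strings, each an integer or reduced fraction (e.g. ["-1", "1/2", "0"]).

Dimensional matrix (L×M by D×ℓ×ρ×m×X1×X2×X3×X4):
  L: [ 1  1 -3  0  3 -1 -2  1]
  M: [ 0  0  1  1 -1  3  3  2]
Row reduction gives pivot columns D,ρ; rank = 2
Pivot set = {D,ρ}, free = {ℓ,m,X1,X2,X3,X4}
RREF:
  r0: [   1    1    0    3    0    8    7    7]
  r1: [   0    0    1    1   -1    3    3    2]
Fix exponent of ℓ at 1, m at 0, X1 at 0, X2 at 0, X3 at 0, X4 at 0; solve each RREF row for its pivot's exponent:
  r0: exp(D) + (1)·1 = 0 ⇒ exp(D) = -1
  r1: exp(ρ) + (0)·1 = 0 ⇒ exp(ρ) = 0
Π_1 = D^-1 · ℓ

["-1", "1", "0", "0", "0", "0", "0", "0"]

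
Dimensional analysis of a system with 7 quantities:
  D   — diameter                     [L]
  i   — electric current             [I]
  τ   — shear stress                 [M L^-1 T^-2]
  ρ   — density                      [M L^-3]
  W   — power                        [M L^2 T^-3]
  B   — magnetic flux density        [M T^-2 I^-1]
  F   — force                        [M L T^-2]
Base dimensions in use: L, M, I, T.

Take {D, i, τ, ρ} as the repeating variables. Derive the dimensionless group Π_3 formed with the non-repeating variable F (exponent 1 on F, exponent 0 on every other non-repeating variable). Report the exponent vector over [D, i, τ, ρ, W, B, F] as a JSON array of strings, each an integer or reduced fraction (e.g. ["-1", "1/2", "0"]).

["-2", "0", "-1", "0", "0", "0", "1"]

Dimensional matrix (L×M×I×T by D×i×τ×ρ×W×B×F):
  L: [ 1  0 -1 -3  2  0  1]
  M: [ 0  0  1  1  1  1  1]
  I: [ 0  1  0  0  0 -1  0]
  T: [ 0  0 -2  0 -3 -2 -2]
RREF → pivots at {D,i,τ,ρ} ⇒ r = 4
Repeat: D,i,τ,ρ; free: W,B,F
RREF:
  r0: [   1    0    0    0    2    1    2]
  r1: [   0    1    0    0    0   -1    0]
  r2: [   0    0    1    0  3/2    1    1]
  r3: [   0    0    0    1 -1/2    0    0]
Fix exponent of F at 1, W at 0, B at 0; solve each RREF row for its pivot's exponent:
  r0: exp(D) + (2)·1 = 0 ⇒ exp(D) = -2
  r1: exp(i) + (0)·1 = 0 ⇒ exp(i) = 0
  r2: exp(τ) + (1)·1 = 0 ⇒ exp(τ) = -1
  r3: exp(ρ) + (0)·1 = 0 ⇒ exp(ρ) = 0
Π_3 = D^-2 · τ^-1 · F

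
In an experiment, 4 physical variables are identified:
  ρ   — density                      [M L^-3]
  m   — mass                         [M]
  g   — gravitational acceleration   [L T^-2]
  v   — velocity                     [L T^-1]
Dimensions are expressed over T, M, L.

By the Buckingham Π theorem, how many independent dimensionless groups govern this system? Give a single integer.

1

Exponent matrix [T,M,L] × [ρ,m,g,v]:
  T: [ 0  0 -2 -1]
  M: [ 1  1  0  0]
  L: [-3  0  1  1]
Echelon form has 3 nonzero rows (pivots: ρ,m,g)
Π count = n − r = 4 − 3 = 1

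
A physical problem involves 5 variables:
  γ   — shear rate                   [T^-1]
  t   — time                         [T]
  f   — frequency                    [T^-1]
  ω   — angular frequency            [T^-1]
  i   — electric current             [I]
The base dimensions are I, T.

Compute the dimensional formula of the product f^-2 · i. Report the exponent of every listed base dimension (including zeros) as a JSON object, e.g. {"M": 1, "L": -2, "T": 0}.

{"I": 1, "T": 2}

Write exponents as rows I,T / cols γ,t,f,ω,i:
  I: [ 0  0  0  0  1]
  T: [-1  1 -1 -1  0]
  [I]: (-2)·0+(1)·1 = 1
  [T]: (-2)·-1+(1)·0 = 2
⇒ I T^2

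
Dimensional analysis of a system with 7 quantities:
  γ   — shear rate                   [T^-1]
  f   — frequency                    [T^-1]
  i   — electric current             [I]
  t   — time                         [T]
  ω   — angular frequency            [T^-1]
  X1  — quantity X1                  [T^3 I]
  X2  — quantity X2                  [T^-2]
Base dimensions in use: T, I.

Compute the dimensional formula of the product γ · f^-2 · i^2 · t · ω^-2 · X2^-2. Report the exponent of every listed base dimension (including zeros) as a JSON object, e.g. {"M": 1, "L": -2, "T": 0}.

Dimensional matrix (T×I by γ×f×i×t×ω×X1×X2):
  T: [-1 -1  0  1 -1  3 -2]
  I: [ 0  0  1  0  0  1  0]
  [T]: (1)·-1+(-2)·-1+(2)·0+(1)·1+(-2)·-1+(-2)·-2 = 8
  [I]: (1)·0+(-2)·0+(2)·1+(1)·0+(-2)·0+(-2)·0 = 2
⇒ T^8 I^2

{"T": 8, "I": 2}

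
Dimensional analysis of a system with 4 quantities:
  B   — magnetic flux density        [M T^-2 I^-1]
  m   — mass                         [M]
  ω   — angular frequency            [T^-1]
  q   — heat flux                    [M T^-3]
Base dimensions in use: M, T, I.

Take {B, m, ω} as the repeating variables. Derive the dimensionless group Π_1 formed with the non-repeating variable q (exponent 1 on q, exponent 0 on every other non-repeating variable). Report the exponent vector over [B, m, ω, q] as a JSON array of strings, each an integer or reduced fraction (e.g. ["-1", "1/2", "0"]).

Exponent matrix [M,T,I] × [B,m,ω,q]:
  M: [ 1  1  0  1]
  T: [-2  0 -1 -3]
  I: [-1  0  0  0]
RREF → pivots at {B,m,ω} ⇒ r = 3
Repeat: B,m,ω; free: q
RREF:
  r0: [   1    0    0    0]
  r1: [   0    1    0    1]
  r2: [   0    0    1    3]
Fix exponent of q at 1; solve each RREF row for its pivot's exponent:
  r0: exp(B) + (0)·1 = 0 ⇒ exp(B) = 0
  r1: exp(m) + (1)·1 = 0 ⇒ exp(m) = -1
  r2: exp(ω) + (3)·1 = 0 ⇒ exp(ω) = -3
Π_1 = m^-1 · ω^-3 · q

["0", "-1", "-3", "1"]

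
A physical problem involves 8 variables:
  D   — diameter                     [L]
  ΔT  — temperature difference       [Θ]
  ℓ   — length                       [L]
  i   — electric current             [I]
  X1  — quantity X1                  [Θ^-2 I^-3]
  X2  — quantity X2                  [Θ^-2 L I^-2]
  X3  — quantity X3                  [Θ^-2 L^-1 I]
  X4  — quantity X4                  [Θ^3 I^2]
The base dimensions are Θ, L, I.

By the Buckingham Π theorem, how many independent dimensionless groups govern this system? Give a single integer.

Exponent matrix [Θ,L,I] × [D,ΔT,ℓ,i,X1,X2,X3,X4]:
  Θ: [ 0  1  0  0 -2 -2 -2  3]
  L: [ 1  0  1  0  0  1 -1  0]
  I: [ 0  0  0  1 -3 -2  1  2]
Echelon form has 3 nonzero rows (pivots: D,ΔT,i)
n=8, r=3 ⇒ 5 dimensionless groups

5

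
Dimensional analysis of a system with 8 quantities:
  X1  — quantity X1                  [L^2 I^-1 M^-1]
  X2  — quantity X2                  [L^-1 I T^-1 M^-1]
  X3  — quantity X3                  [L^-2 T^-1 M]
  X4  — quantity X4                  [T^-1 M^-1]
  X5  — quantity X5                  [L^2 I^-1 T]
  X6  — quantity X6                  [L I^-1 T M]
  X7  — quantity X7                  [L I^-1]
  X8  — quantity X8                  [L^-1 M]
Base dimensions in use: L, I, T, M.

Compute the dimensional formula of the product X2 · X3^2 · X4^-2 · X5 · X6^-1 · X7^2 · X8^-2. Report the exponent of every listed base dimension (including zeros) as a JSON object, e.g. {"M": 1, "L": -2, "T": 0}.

{"L": 0, "I": -1, "T": -1, "M": 0}

Write exponents as rows L,I,T,M / cols X1,X2,X3,X4,X5,X6,X7,X8:
  L: [ 2 -1 -2  0  2  1  1 -1]
  I: [-1  1  0  0 -1 -1 -1  0]
  T: [ 0 -1 -1 -1  1  1  0  0]
  M: [-1 -1  1 -1  0  1  0  1]
  [L]: (1)·-1+(2)·-2+(-2)·0+(1)·2+(-1)·1+(2)·1+(-2)·-1 = 0
  [I]: (1)·1+(2)·0+(-2)·0+(1)·-1+(-1)·-1+(2)·-1+(-2)·0 = -1
  [T]: (1)·-1+(2)·-1+(-2)·-1+(1)·1+(-1)·1+(2)·0+(-2)·0 = -1
  [M]: (1)·-1+(2)·1+(-2)·-1+(1)·0+(-1)·1+(2)·0+(-2)·1 = 0
⇒ I^-1 T^-1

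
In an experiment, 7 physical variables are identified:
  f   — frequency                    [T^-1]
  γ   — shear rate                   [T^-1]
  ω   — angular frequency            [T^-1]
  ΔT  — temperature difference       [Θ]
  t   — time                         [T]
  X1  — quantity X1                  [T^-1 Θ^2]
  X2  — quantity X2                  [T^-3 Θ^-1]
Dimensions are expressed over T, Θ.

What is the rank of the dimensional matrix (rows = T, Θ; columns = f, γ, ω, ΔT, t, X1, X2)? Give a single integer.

Exponent matrix [T,Θ] × [f,γ,ω,ΔT,t,X1,X2]:
  T: [-1 -1 -1  0  1 -1 -3]
  Θ: [ 0  0  0  1  0  2 -1]
RREF → pivots at {f,ΔT} ⇒ r = 2

2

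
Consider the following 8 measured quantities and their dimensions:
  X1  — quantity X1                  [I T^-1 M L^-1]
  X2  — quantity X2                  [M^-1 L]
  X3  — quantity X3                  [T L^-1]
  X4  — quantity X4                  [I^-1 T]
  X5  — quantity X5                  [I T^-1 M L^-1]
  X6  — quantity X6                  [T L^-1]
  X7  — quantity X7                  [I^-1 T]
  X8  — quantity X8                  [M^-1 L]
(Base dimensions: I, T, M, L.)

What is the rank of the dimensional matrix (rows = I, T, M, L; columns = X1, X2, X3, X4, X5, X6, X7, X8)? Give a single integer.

Dimensional matrix (I×T×M×L by X1×X2×X3×X4×X5×X6×X7×X8):
  I: [ 1  0  0 -1  1  0 -1  0]
  T: [-1  0  1  1 -1  1  1  0]
  M: [ 1 -1  0  0  1  0  0 -1]
  L: [-1  1 -1  0 -1 -1  0  1]
Echelon form has 3 nonzero rows (pivots: X1,X2,X3)

3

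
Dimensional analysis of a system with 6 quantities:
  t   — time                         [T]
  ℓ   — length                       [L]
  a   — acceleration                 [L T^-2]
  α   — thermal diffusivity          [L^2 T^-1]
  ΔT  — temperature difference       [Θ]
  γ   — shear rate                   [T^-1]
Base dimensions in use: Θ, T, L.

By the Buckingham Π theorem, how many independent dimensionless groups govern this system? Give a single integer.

Write exponents as rows Θ,T,L / cols t,ℓ,a,α,ΔT,γ:
  Θ: [ 0  0  0  0  1  0]
  T: [ 1  0 -2 -1  0 -1]
  L: [ 0  1  1  2  0  0]
Row reduction gives pivot columns t,ℓ,ΔT; rank = 3
n=6, r=3 ⇒ 3 dimensionless groups

3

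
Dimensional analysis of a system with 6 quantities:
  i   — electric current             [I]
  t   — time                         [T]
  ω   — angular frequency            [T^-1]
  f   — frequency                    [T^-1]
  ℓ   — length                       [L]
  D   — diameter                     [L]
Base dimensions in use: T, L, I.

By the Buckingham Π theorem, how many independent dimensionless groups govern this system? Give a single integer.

3

Exponent matrix [T,L,I] × [i,t,ω,f,ℓ,D]:
  T: [ 0  1 -1 -1  0  0]
  L: [ 0  0  0  0  1  1]
  I: [ 1  0  0  0  0  0]
Row reduction gives pivot columns i,t,ℓ; rank = 3
Π count = n − r = 6 − 3 = 3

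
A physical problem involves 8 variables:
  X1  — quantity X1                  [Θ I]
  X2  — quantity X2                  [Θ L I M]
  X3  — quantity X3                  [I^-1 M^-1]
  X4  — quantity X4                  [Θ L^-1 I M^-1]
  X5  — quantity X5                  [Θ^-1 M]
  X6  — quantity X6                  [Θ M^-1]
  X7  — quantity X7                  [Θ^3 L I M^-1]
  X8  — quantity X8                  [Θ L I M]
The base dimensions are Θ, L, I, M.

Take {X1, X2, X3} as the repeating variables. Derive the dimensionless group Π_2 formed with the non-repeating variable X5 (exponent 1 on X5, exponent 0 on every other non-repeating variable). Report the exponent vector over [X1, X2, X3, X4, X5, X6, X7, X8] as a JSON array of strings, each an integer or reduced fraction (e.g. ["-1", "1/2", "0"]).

Exponent matrix [Θ,L,I,M] × [X1,X2,X3,X4,X5,X6,X7,X8]:
  Θ: [ 1  1  0  1 -1  1  3  1]
  L: [ 0  1  0 -1  0  0  1  1]
  I: [ 1  1 -1  1  0  0  1  1]
  M: [ 0  1 -1 -1  1 -1 -1  1]
Row reduction gives pivot columns X1,X2,X3; rank = 3
Repeat: X1,X2,X3; free: X4,X5,X6,X7,X8
RREF:
  r0: [   1    0    0    2   -1    1    2    0]
  r1: [   0    1    0   -1    0    0    1    1]
  r2: [   0    0    1    0   -1    1    2    0]
  r3: [   0    0    0    0    0    0    0    0]
Fix exponent of X5 at 1, X4 at 0, X6 at 0, X7 at 0, X8 at 0; solve each RREF row for its pivot's exponent:
  r0: exp(X1) + (-1)·1 = 0 ⇒ exp(X1) = 1
  r1: exp(X2) + (0)·1 = 0 ⇒ exp(X2) = 0
  r2: exp(X3) + (-1)·1 = 0 ⇒ exp(X3) = 1
Π_2 = X1 · X3 · X5

["1", "0", "1", "0", "1", "0", "0", "0"]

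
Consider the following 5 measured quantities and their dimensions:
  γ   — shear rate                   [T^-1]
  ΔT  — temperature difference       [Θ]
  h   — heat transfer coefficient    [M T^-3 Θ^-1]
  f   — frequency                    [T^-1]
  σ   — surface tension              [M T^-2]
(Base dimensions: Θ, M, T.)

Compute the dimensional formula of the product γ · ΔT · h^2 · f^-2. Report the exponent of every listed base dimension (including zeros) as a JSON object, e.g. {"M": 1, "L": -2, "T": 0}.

{"Θ": -1, "M": 2, "T": -5}

Write exponents as rows Θ,M,T / cols γ,ΔT,h,f,σ:
  Θ: [ 0  1 -1  0  0]
  M: [ 0  0  1  0  1]
  T: [-1  0 -3 -1 -2]
  [Θ]: (1)·0+(1)·1+(2)·-1+(-2)·0 = -1
  [M]: (1)·0+(1)·0+(2)·1+(-2)·0 = 2
  [T]: (1)·-1+(1)·0+(2)·-3+(-2)·-1 = -5
⇒ Θ^-1 M^2 T^-5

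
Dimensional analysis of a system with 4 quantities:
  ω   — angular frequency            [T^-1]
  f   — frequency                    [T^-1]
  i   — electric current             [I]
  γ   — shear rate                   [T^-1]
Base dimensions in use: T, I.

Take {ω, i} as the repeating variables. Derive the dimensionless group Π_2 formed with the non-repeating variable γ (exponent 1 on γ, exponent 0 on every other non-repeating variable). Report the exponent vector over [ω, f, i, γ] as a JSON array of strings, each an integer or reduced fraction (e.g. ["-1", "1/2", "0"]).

["-1", "0", "0", "1"]

Write exponents as rows T,I / cols ω,f,i,γ:
  T: [-1 -1  0 -1]
  I: [ 0  0  1  0]
Echelon form has 2 nonzero rows (pivots: ω,i)
Repeat: ω,i; free: f,γ
RREF:
  r0: [   1    1    0    1]
  r1: [   0    0    1    0]
Fix exponent of γ at 1, f at 0; solve each RREF row for its pivot's exponent:
  r0: exp(ω) + (1)·1 = 0 ⇒ exp(ω) = -1
  r1: exp(i) + (0)·1 = 0 ⇒ exp(i) = 0
Π_2 = ω^-1 · γ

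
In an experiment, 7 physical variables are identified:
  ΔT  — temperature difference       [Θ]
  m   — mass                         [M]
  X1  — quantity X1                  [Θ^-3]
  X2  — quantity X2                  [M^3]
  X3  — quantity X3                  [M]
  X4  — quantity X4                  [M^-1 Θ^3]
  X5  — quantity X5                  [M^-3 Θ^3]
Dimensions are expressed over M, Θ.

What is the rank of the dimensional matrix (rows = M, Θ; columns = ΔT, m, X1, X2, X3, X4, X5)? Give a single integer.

2

Dimensional matrix (M×Θ by ΔT×m×X1×X2×X3×X4×X5):
  M: [ 0  1  0  3  1 -1 -3]
  Θ: [ 1  0 -3  0  0  3  3]
RREF → pivots at {ΔT,m} ⇒ r = 2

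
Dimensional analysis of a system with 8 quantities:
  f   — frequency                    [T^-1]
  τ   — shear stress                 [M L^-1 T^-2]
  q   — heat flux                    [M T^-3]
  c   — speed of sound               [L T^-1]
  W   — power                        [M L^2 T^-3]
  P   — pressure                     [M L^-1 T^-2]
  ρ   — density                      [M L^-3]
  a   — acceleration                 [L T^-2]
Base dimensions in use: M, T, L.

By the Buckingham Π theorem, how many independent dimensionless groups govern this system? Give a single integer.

5

Dimensional matrix (M×T×L by f×τ×q×c×W×P×ρ×a):
  M: [ 0  1  1  0  1  1  1  0]
  T: [-1 -2 -3 -1 -3 -2  0 -2]
  L: [ 0 -1  0  1  2 -1 -3  1]
RREF → pivots at {f,τ,q} ⇒ r = 3
Π count = n − r = 8 − 3 = 5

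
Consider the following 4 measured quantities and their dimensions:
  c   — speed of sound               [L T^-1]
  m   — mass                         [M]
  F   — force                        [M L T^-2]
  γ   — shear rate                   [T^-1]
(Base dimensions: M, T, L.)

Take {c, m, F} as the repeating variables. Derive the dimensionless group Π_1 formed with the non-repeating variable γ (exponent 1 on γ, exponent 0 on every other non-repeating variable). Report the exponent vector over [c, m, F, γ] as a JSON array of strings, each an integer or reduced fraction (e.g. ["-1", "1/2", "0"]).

["1", "1", "-1", "1"]

Dimensional matrix (M×T×L by c×m×F×γ):
  M: [ 0  1  1  0]
  T: [-1  0 -2 -1]
  L: [ 1  0  1  0]
Echelon form has 3 nonzero rows (pivots: c,m,F)
Repeat: c,m,F; free: γ
RREF:
  r0: [   1    0    0   -1]
  r1: [   0    1    0   -1]
  r2: [   0    0    1    1]
Fix exponent of γ at 1; solve each RREF row for its pivot's exponent:
  r0: exp(c) + (-1)·1 = 0 ⇒ exp(c) = 1
  r1: exp(m) + (-1)·1 = 0 ⇒ exp(m) = 1
  r2: exp(F) + (1)·1 = 0 ⇒ exp(F) = -1
Π_1 = c · m · F^-1 · γ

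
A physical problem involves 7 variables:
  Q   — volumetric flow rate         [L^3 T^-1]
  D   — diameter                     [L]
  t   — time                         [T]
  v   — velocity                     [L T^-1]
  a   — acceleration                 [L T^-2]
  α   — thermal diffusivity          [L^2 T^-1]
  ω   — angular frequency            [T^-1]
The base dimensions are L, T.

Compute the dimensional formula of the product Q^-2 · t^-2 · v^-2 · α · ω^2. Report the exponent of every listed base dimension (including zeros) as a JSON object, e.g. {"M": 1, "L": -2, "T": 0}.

Exponent matrix [L,T] × [Q,D,t,v,a,α,ω]:
  L: [ 3  1  0  1  1  2  0]
  T: [-1  0  1 -1 -2 -1 -1]
  [L]: (-2)·3+(-2)·0+(-2)·1+(1)·2+(2)·0 = -6
  [T]: (-2)·-1+(-2)·1+(-2)·-1+(1)·-1+(2)·-1 = -1
⇒ L^-6 T^-1

{"L": -6, "T": -1}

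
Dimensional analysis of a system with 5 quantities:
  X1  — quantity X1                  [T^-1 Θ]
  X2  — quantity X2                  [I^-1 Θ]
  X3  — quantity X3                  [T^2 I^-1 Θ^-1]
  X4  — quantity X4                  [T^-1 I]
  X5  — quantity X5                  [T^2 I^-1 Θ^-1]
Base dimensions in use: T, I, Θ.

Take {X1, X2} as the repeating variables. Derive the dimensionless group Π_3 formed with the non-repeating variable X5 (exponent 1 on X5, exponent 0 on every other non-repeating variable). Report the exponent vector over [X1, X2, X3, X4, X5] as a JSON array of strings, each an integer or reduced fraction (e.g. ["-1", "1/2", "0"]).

["2", "-1", "0", "0", "1"]

Write exponents as rows T,I,Θ / cols X1,X2,X3,X4,X5:
  T: [-1  0  2 -1  2]
  I: [ 0 -1 -1  1 -1]
  Θ: [ 1  1 -1  0 -1]
Row reduction gives pivot columns X1,X2; rank = 2
Repeat: X1,X2; free: X3,X4,X5
RREF:
  r0: [   1    0   -2    1   -2]
  r1: [   0    1    1   -1    1]
  r2: [   0    0    0    0    0]
Fix exponent of X5 at 1, X3 at 0, X4 at 0; solve each RREF row for its pivot's exponent:
  r0: exp(X1) + (-2)·1 = 0 ⇒ exp(X1) = 2
  r1: exp(X2) + (1)·1 = 0 ⇒ exp(X2) = -1
Π_3 = X1^2 · X2^-1 · X5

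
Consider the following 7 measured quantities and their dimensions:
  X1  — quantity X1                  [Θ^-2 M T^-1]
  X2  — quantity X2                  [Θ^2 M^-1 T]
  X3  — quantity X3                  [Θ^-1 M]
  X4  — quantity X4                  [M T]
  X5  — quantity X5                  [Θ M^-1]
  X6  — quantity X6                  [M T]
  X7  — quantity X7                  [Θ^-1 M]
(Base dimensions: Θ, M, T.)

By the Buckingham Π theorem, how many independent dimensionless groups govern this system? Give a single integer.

5

Exponent matrix [Θ,M,T] × [X1,X2,X3,X4,X5,X6,X7]:
  Θ: [-2  2 -1  0  1  0 -1]
  M: [ 1 -1  1  1 -1  1  1]
  T: [-1  1  0  1  0  1  0]
Row reduction gives pivot columns X1,X3; rank = 2
n=7, r=2 ⇒ 5 dimensionless groups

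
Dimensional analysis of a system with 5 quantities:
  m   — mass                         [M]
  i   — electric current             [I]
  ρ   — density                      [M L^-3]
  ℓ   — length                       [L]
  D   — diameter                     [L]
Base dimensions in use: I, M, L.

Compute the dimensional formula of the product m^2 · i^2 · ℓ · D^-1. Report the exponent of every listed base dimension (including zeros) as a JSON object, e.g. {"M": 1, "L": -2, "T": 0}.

{"I": 2, "M": 2, "L": 0}

Write exponents as rows I,M,L / cols m,i,ρ,ℓ,D:
  I: [ 0  1  0  0  0]
  M: [ 1  0  1  0  0]
  L: [ 0  0 -3  1  1]
  [I]: (2)·0+(2)·1+(1)·0+(-1)·0 = 2
  [M]: (2)·1+(2)·0+(1)·0+(-1)·0 = 2
  [L]: (2)·0+(2)·0+(1)·1+(-1)·1 = 0
⇒ I^2 M^2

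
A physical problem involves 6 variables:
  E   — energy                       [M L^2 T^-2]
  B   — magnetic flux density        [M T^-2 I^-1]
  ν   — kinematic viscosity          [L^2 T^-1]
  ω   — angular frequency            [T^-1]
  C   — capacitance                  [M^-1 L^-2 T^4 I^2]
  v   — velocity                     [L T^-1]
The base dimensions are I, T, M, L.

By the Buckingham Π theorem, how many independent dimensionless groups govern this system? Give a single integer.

Exponent matrix [I,T,M,L] × [E,B,ν,ω,C,v]:
  I: [ 0 -1  0  0  2  0]
  T: [-2 -2 -1 -1  4 -1]
  M: [ 1  1  0  0 -1  0]
  L: [ 2  0  2  0 -2  1]
Row reduction gives pivot columns E,B,ν,ω; rank = 4
Π count = n − r = 6 − 4 = 2

2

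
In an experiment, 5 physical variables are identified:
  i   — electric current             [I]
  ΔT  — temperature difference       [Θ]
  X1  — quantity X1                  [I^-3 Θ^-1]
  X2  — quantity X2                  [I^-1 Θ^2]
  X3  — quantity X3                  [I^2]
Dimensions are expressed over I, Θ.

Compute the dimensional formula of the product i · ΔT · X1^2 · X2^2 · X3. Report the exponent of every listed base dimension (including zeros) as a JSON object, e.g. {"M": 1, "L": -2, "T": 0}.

{"I": -5, "Θ": 3}

Write exponents as rows I,Θ / cols i,ΔT,X1,X2,X3:
  I: [ 1  0 -3 -1  2]
  Θ: [ 0  1 -1  2  0]
  [I]: (1)·1+(1)·0+(2)·-3+(2)·-1+(1)·2 = -5
  [Θ]: (1)·0+(1)·1+(2)·-1+(2)·2+(1)·0 = 3
⇒ I^-5 Θ^3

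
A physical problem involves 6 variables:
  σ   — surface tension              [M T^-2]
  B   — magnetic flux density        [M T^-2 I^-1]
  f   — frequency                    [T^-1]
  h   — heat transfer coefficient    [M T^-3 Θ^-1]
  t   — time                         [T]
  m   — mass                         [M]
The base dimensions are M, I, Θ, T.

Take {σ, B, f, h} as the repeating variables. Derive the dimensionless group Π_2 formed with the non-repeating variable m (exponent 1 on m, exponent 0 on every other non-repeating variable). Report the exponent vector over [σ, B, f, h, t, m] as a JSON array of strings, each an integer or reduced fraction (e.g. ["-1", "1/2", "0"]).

["-1", "0", "2", "0", "0", "1"]

Dimensional matrix (M×I×Θ×T by σ×B×f×h×t×m):
  M: [ 1  1  0  1  0  1]
  I: [ 0 -1  0  0  0  0]
  Θ: [ 0  0  0 -1  0  0]
  T: [-2 -2 -1 -3  1  0]
Echelon form has 4 nonzero rows (pivots: σ,B,f,h)
Repeat: σ,B,f,h; free: t,m
RREF:
  r0: [   1    0    0    0    0    1]
  r1: [   0    1    0    0    0    0]
  r2: [   0    0    1    0   -1   -2]
  r3: [   0    0    0    1    0    0]
Fix exponent of m at 1, t at 0; solve each RREF row for its pivot's exponent:
  r0: exp(σ) + (1)·1 = 0 ⇒ exp(σ) = -1
  r1: exp(B) + (0)·1 = 0 ⇒ exp(B) = 0
  r2: exp(f) + (-2)·1 = 0 ⇒ exp(f) = 2
  r3: exp(h) + (0)·1 = 0 ⇒ exp(h) = 0
Π_2 = σ^-1 · f^2 · m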